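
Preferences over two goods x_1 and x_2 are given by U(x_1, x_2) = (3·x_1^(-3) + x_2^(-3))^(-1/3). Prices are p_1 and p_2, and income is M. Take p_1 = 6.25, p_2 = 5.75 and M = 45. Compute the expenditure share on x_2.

MU_x_1 ∝ 3·x_1^(-4), MU_x_2 ∝ x_2^(-4), so MRS = 3·(x_2/x_1)^(4) = p_1/p_2.
Hence x_2/x_1 = ((1/3)·p_1/p_2)^(1/(4)), i.e. raised to the 0.25 power.
With the ratio pinned down, the budget gives x_1* = M/(p_1 + p_2·(x_2/x_1)) and x_2* = (x_2/x_1)·x_1*.
Numerically x_2/x_1 = 0.775841, so x_1* = 45/(6.25 + 5.75·0.775841) = 4.2013 and x_2* = 0.775841·4.2013 = 3.2595.
Expenditure on x_2: 5.75·3.2595 = 18.7422; share = 0.4165.

share on x_2 = 0.4165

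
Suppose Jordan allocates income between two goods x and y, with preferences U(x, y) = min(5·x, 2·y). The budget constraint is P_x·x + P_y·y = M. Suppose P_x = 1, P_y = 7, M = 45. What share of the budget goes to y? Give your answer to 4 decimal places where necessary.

share on y = 0.9459

Leontief preferences: the optimum is at the kink where x/2 = y/5, i.e. y = (5/2)·x.
Budget: P_x·x + P_y·(5/2)·x = M, so (2·P_x + 5·P_y)·x = 2·M.
Demand: x*(P_x,P_y,M) = 2·M/(2·P_x + 5·P_y), y* = 5·M/(2·P_x + 5·P_y).
Here 2·1 + 5·7 = 37, giving x* = 2.4324 and y* = 6.0811.
Expenditure on y: 7·6.0811 = 42.5676; share = 0.9459.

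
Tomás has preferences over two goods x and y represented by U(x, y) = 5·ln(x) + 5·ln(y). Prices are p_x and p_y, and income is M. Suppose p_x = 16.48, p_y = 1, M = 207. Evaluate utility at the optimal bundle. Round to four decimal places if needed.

MU_x/MU_y = (5·y)/(5·x); tangency sets this equal to p_x/p_y.
So 5·p_y·y = 5·p_x·x; combined with the budget, a share 0.5 of income goes to x.
Demand: x*(p_x,p_y,M) = 0.5·M/p_x and y* = 0.5·M/p_y.
At p_x=16.48, p_y=1, M=207: x* = 0.5·207/16.48 = 6.2803, y* = 103.5.
Utility at the optimum: U(6.2803, 103.5) = 32.385.

V = 32.385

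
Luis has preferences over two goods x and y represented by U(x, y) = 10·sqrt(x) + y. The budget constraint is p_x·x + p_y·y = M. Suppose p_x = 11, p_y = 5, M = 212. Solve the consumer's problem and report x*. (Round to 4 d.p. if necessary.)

Solve: √x = 5·p_y/p_x, so x*(p_x,p_y) = (5·p_y/p_x)², and y* = (M − p_x·x*)/p_y.
Plugging in: x* = (5·5/11)² = 5.1653.

x* = 5.1653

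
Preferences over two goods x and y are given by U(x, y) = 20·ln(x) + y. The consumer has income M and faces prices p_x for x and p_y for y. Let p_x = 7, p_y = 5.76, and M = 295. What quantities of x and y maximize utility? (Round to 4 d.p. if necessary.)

x* = 16.4571, y* = 31.2153

MU_x = 20/x, MU_y = 1. Tangency: 20/x = p_x/p_y.
So x*(p_x,p_y) = 20·p_y/p_x, independent of income; and y* = (M − 20·p_y)/p_y.
At the given prices: x* = 20·5.76/7 = 16.4571, and y* = 31.2153.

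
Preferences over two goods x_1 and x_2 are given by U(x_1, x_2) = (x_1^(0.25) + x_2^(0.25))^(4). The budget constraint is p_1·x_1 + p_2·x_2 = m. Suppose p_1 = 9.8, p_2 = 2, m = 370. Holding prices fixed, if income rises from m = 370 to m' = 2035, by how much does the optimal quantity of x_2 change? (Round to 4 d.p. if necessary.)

Δx_2* = 523.9952

Numerically x_2/x_1 = 8.322646, so x_1* = 370/(9.8 + 2·8.322646) = 13.9911 and x_2* = 8.322646·13.9911 = 116.4434.
At m' = 2035: x_2* = 640.4386. Change: 640.4386 − 116.4434 = 523.9952.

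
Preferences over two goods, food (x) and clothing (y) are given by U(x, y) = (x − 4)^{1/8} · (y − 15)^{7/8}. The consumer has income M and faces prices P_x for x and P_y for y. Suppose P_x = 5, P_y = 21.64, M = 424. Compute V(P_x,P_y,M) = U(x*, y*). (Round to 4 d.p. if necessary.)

V = 3.0232

This is Cobb-Douglas in (x−4, y−15): tangency gives 0.125·P_y·(y−15) = 0.875·P_x·(x−4).
Substituting into the budget: x* = 4 + 0.125·(M − 4·P_x − 15·P_y)/P_x, and y* = 15 + 0.875·(…)/P_y.
Discretionary income = 424 − 4·5 − 15·21.64 = 79.4; x* = 4 + 0.125·79.4/5 = 5.985; y* = 15 + 0.875·79.4/21.64 = 18.2105.
Utility at the optimum: U(5.985, 18.2105) = 3.0232.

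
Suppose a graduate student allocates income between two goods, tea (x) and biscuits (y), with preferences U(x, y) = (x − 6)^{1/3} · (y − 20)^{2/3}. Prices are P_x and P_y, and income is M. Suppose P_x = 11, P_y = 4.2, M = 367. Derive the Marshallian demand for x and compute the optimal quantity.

x* = 12.5758

After buying the subsistence bundle (6, 20), a share 1/3 of the remaining income goes to x: x* = 6 + 1/3·(M − 6P_x − 20P_y)/P_x.
Discretionary income = 367 − 6·11 − 20·4.2 = 217; x* = 6 + 1/3·217/11 = 12.5758.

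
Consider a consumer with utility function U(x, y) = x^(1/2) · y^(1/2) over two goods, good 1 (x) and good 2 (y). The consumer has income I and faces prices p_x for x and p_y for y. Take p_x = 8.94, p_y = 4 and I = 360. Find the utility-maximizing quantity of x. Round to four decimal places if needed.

x* = 20.1342

Tangency: MRS = y/x = p_x/p_y.
Rearranging, p_y·y = p_x·x. Substituting into the budget gives p_x·x·(1 + 1) = I.
Demand: x*(p_x,p_y,I) = 0.5·I/p_x and y* = 0.5·I/p_y.
At p_x=8.94, p_y=4, I=360: x* = 0.5·360/8.94 = 20.1342.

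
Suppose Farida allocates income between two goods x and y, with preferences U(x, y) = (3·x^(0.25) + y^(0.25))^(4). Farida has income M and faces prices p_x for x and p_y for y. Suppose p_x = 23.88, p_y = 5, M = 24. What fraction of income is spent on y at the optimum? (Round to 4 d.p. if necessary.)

MRS = MU_x/MU_y = 3·(y/x)^(0.75). Set equal to p_x/p_y.
Hence y/x = ((1/3)·p_x/p_y)^(1/(0.75)), i.e. raised to the 4/3 power.
Substitute y = (y/x)·x into the budget: x* = M/(p_x + p_y·(y/x)).
Numerically y/x = 1.858906, so x* = 24/(23.88 + 5·1.858906) = 0.7234 and y* = 1.858906·0.7234 = 1.3448.
Expenditure on y: 5·1.3448 = 6.7241; share = 0.2802.

share on y = 0.2802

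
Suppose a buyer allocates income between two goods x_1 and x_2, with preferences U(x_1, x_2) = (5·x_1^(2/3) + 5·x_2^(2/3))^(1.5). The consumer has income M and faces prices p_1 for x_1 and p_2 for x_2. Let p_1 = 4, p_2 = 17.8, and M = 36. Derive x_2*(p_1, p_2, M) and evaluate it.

Substitute x_2 = (x_2/x_1)·x_1 into the budget: x_1* = M/(p_1 + p_2·(x_2/x_1)).
Numerically x_2/x_1 = 0.011348, so x_1* = 36/(4 + 17.8·0.011348) = 8.5674 and x_2* = 0.011348·8.5674 = 0.0972.

x_2* = 0.0972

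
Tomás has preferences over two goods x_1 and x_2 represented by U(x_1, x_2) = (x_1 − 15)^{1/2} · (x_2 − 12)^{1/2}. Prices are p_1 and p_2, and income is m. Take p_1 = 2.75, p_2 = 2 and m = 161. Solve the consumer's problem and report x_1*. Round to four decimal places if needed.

Let x_1' = x_1−15, x_2' = x_2−12. MRS = x_2'/x_1' = p_1/p_2.
After buying the subsistence bundle (15, 12), a share 0.5 of the remaining income goes to x_1: x_1* = 15 + 0.5·(m − 15p_1 − 12p_2)/p_1.
Discretionary income = 161 − 15·2.75 − 12·2 = 95.75; x_1* = 15 + 0.5·95.75/2.75 = 32.4091.

x_1* = 32.4091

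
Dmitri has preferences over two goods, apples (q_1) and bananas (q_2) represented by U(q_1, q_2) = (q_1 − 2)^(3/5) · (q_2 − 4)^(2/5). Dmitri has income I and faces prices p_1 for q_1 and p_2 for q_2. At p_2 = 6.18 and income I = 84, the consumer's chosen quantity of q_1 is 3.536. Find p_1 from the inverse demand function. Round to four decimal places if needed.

p_1 = 13

MRS = (3/2)·(q_2−4)/(q_1−2). Tangency with p_1/p_2 gives q_2−4 = (2/3)·(p_1/p_2)·(q_1−2).
Substituting into the budget: q_1* = 2 + 0.6·(I − 2·p_1 − 4·p_2)/p_1, and q_2* = 4 + 0.4·(…)/p_2.
Set q_1* = 3.536 in the demand function and solve for p_1: p_1 = 13.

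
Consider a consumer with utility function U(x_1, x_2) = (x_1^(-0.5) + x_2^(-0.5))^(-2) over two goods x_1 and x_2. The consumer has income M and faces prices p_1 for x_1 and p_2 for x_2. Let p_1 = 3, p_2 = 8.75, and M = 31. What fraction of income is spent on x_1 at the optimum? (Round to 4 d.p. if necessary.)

share on x_1 = 0.4117

MRS = MU_x_1/MU_x_2 = (x_2/x_1)^(1.5). Set equal to p_1/p_2.
Solve for the ratio: x_2/x_1 = [p_1/p_2]^(2/3).
Substitute x_2 = (x_2/x_1)·x_1 into the budget: x_1* = M/(p_1 + p_2·(x_2/x_1)).
Numerically x_2/x_1 = 0.489864, so x_1* = 31/(3 + 8.75·0.489864) = 4.2546 and x_2* = 0.489864·4.2546 = 2.0842.
Expenditure on x_1: 3·4.2546 = 12.7637; share = 0.4117.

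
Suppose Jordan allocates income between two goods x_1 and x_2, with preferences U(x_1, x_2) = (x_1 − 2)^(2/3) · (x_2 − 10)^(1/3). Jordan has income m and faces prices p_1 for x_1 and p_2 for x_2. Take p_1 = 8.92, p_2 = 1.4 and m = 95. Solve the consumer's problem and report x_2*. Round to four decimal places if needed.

Discretionary income = 95 − 2·8.92 − 10·1.4 = 63.16; x_2* = 10 + 1/3·63.16/1.4 = 25.0381.

x_2* = 25.0381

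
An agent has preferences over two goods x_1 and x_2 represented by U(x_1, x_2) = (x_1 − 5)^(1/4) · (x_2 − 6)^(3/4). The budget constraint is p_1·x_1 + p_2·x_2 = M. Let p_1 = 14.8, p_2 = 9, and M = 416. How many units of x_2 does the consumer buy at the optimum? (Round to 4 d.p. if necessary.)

x_2* = 30

MRS = (1/3)·(x_2−6)/(x_1−5). Tangency with p_1/p_2 gives x_2−6 = 3·(p_1/p_2)·(x_1−5).
After buying the subsistence bundle (5, 6), a share 0.25 of the remaining income goes to x_1: x_1* = 5 + 0.25·(M − 5p_1 − 6p_2)/p_1.
Discretionary income = 416 − 5·14.8 − 6·9 = 288; x_2* = 6 + 0.75·288/9 = 30.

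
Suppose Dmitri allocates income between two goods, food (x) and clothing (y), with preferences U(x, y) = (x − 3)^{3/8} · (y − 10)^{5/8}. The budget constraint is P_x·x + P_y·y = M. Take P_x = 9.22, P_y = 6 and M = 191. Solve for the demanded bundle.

Substituting into the budget: x* = 3 + 0.375·(M − 3·P_x − 10·P_y)/P_x, and y* = 10 + 0.625·(…)/P_y.
Discretionary income = 191 − 3·9.22 − 10·6 = 103.34; x* = 3 + 0.375·103.34/9.22 = 7.2031; y* = 10 + 0.625·103.34/6 = 20.7646.

x* = 7.2031, y* = 20.7646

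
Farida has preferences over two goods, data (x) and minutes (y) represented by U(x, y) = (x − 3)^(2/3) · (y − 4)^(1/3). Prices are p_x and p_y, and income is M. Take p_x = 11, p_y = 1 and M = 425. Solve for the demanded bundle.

Let x' = x−3, y' = y−4. MRS = 2·y'/x' = p_x/p_y.
After buying the subsistence bundle (3, 4), a share 2/3 of the remaining income goes to x: x* = 3 + 2/3·(M − 3p_x − 4p_y)/p_x.
Discretionary income = 425 − 3·11 − 4·1 = 388; x* = 3 + 2/3·388/11 = 26.5152; y* = 4 + 1/3·388/1 = 133.3333.

x* = 26.5152, y* = 133.3333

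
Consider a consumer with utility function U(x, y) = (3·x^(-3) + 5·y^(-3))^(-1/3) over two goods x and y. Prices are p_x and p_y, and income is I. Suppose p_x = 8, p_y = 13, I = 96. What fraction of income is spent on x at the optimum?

share on x = 0.3795

MU_x ∝ 3·x^(-4), MU_y ∝ 5·y^(-4), so MRS = (3/5)·(y/x)^(4) = p_x/p_y.
Hence y/x = ((5/3)·p_x/p_y)^(1/(4)), i.e. raised to the 0.25 power.
With the ratio pinned down, the budget gives x* = I/(p_x + p_y·(y/x)) and y* = (y/x)·x*.
Numerically y/x = 1.00635, so x* = 96/(8 + 13·1.00635) = 4.5535 and y* = 1.00635·4.5535 = 4.5824.
Expenditure on x: 8·4.5535 = 36.4282; share = 0.3795.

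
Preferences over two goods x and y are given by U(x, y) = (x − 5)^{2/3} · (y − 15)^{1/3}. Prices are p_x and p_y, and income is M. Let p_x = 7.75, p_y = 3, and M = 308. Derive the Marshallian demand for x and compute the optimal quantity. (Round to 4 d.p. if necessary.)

x* = 24.2903

After buying the subsistence bundle (5, 15), a share 2/3 of the remaining income goes to x: x* = 5 + 2/3·(M − 5p_x − 15p_y)/p_x.
Discretionary income = 308 − 5·7.75 − 15·3 = 224.25; x* = 5 + 2/3·224.25/7.75 = 24.2903.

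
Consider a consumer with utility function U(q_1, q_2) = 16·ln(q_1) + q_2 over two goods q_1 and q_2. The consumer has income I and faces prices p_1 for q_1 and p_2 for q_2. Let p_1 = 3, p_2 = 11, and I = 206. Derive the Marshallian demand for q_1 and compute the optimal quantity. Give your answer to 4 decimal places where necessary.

Set MRS = p_1/p_2: (16/q_1)/1 = p_1/p_2.
So q_1*(p_1,p_2) = 16·p_2/p_1, independent of income; and q_2* = (I − 16·p_2)/p_2.
At the given prices: q_1* = 16·11/3 = 58.6667.

q_1* = 58.6667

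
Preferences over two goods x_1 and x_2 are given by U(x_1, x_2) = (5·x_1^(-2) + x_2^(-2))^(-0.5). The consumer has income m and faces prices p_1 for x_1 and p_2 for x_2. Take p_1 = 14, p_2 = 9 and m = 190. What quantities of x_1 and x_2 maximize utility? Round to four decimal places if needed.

x_1* = 9.4535, x_2* = 6.4057

From the CES first-order condition, 5·(x_2/x_1)^(3) = p_1/p_2.
Solve for the ratio: x_2/x_1 = [(1/5)·p_1/p_2]^(1/3).
With the ratio pinned down, the budget gives x_1* = m/(p_1 + p_2·(x_2/x_1)) and x_2* = (x_2/x_1)·x_1*.
Numerically x_2/x_1 = 0.677598, so x_1* = 190/(14 + 9·0.677598) = 9.4535 and x_2* = 0.677598·9.4535 = 6.4057.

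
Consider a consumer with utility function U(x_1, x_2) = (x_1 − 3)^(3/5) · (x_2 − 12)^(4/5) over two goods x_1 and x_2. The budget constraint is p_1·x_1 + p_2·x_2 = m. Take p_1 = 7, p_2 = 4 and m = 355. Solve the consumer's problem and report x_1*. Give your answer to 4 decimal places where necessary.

x_1* = 20.5102

Discretionary income = 355 − 3·7 − 12·4 = 286; x_1* = 3 + 3/7·286/7 = 20.5102.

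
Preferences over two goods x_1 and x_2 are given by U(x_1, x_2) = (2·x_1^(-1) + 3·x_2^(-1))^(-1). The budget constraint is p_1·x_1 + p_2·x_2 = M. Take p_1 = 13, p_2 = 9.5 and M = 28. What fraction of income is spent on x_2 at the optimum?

MRS = MU_x_1/MU_x_2 = (2/3)·(x_2/x_1)^(2). Set equal to p_1/p_2.
Hence x_2/x_1 = ((3/2)·p_1/p_2)^(1/(2)), i.e. raised to the 0.5 power.
Substitute x_2 = (x_2/x_1)·x_1 into the budget: x_1* = M/(p_1 + p_2·(x_2/x_1)).
Numerically x_2/x_1 = 1.432701, so x_1* = 28/(13 + 9.5·1.432701) = 1.0522 and x_2* = 1.432701·1.0522 = 1.5075.
Expenditure on x_2: 9.5·1.5075 = 14.3213; share = 0.5115.

share on x_2 = 0.5115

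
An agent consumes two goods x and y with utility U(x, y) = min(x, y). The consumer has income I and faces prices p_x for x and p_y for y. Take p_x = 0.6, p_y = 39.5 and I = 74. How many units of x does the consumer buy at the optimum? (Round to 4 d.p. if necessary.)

x* = 1.8454

Leontief preferences: the optimum is at the kink where x/1 = y/1, i.e. y = x.
Budget: p_x·x + p_y·x = I, so (p_x + p_y)·x = I.
Demand: x*(p_x,p_y,I) = I/(p_x + p_y), y* = I/(p_x + p_y).
Here 0.6 + 39.5 = 40.1, giving x* = 1.8454.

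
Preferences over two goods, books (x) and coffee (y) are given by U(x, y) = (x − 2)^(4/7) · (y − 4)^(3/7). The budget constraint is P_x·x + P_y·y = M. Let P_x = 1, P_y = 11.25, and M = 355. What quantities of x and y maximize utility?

x* = 178, y* = 15.7333

This is Cobb-Douglas in (x−2, y−4): tangency gives 4/7·P_y·(y−4) = 3/7·P_x·(x−2).
Substituting into the budget: x* = 2 + 4/7·(M − 2·P_x − 4·P_y)/P_x, and y* = 4 + 3/7·(…)/P_y.
Discretionary income = 355 − 2·1 − 4·11.25 = 308; x* = 2 + 4/7·308/1 = 178; y* = 4 + 3/7·308/11.25 = 15.7333.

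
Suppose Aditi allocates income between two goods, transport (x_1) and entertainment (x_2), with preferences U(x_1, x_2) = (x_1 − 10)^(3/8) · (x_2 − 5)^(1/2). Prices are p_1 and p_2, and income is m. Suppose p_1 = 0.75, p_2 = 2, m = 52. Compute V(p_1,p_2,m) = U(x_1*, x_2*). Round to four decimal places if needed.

This is Cobb-Douglas in (x_1−10, x_2−5): tangency gives 0.375·p_2·(x_2−5) = 0.5·p_1·(x_1−10).
After buying the subsistence bundle (10, 5), a share 3/7 of the remaining income goes to x_1: x_1* = 10 + 3/7·(m − 10p_1 − 5p_2)/p_1.
Discretionary income = 52 − 10·0.75 − 5·2 = 34.5; x_1* = 10 + 3/7·34.5/0.75 = 29.7143; x_2* = 5 + 4/7·34.5/2 = 14.8571.
Utility at the optimum: U(29.7143, 14.8571) = 9.6033.

V = 9.6033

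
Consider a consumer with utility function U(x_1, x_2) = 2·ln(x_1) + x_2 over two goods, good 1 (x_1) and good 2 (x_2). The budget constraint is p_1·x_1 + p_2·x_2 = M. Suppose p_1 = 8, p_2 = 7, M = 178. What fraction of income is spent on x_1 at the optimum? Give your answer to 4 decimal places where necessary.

share on x_1 = 0.0787

MU_x_1 = 2/x_1, MU_x_2 = 1. Tangency: 2/x_1 = p_1/p_2.
So x_1*(p_1,p_2) = 2·p_2/p_1, independent of income; and x_2* = (M − 2·p_2)/p_2.
At the given prices: x_1* = 2·7/8 = 1.75, and x_2* = 23.4286.
Expenditure on x_1: 8·1.75 = 14; share = 0.0787.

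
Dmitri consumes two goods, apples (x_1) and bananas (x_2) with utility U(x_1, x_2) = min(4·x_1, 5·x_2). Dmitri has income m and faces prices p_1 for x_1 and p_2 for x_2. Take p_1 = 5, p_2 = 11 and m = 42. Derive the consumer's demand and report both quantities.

Leontief preferences: the optimum is at the kink where x_1/5 = x_2/4, i.e. x_2 = (4/5)·x_1.
Budget: p_1·x_1 + p_2·(4/5)·x_1 = m, so (5·p_1 + 4·p_2)·x_1 = 5·m.
Demand: x_1*(p_1,p_2,m) = 5·m/(5·p_1 + 4·p_2), x_2* = 4·m/(5·p_1 + 4·p_2).
Here 5·5 + 4·11 = 69, giving x_1* = 3.0435 and x_2* = 2.4348.

x_1* = 3.0435, x_2* = 2.4348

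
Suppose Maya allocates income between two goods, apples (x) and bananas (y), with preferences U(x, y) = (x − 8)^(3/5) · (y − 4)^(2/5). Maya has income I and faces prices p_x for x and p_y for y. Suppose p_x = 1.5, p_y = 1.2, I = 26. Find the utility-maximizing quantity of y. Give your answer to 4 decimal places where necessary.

MRS = (3/2)·(y−4)/(x−8). Tangency with p_x/p_y gives y−4 = (2/3)·(p_x/p_y)·(x−8).
Substituting into the budget: x* = 8 + 0.6·(I − 8·p_x − 4·p_y)/p_x, and y* = 4 + 0.4·(…)/p_y.
Discretionary income = 26 − 8·1.5 − 4·1.2 = 9.2; y* = 4 + 0.4·9.2/1.2 = 7.0667.

y* = 7.0667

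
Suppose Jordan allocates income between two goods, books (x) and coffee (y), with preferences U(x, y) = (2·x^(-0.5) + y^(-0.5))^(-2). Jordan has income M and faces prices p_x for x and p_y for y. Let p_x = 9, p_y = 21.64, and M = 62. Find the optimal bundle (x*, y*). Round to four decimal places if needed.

x* = 3.7359, y* = 1.3113

MRS = MU_x/MU_y = 2·(y/x)^(1.5). Set equal to p_x/p_y.
Hence y/x = ((1/2)·p_x/p_y)^(1/(1.5)), i.e. raised to the 2/3 power.
Substitute y = (y/x)·x into the budget: x* = M/(p_x + p_y·(y/x)).
Numerically y/x = 0.350997, so x* = 62/(9 + 21.64·0.350997) = 3.7359 and y* = 0.350997·3.7359 = 1.3113.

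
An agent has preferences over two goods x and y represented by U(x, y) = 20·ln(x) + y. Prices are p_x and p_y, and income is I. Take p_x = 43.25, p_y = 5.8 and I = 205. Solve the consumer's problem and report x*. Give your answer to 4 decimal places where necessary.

MU_x = 20/x, MU_y = 1. Tangency: 20/x = p_x/p_y.
So x*(p_x,p_y) = 20·p_y/p_x, independent of income; and y* = (I − 20·p_y)/p_y.
At the given prices: x* = 20·5.8/43.25 = 2.6821.

x* = 2.6821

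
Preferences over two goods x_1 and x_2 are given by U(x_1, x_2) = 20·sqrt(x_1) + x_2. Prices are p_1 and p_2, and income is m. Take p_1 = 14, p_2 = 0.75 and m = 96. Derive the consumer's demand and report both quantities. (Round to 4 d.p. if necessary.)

Set MRS = p_1/p_2: 10·x_1^(−1/2) = p_1/p_2.
Thus x_1* = (10·p_2/p_1)² — independent of m — with the rest of income spent on x_2.
Plugging in: x_1* = (10·0.75/14)² = 0.287, x_2* = 122.6429.

x_1* = 0.287, x_2* = 122.6429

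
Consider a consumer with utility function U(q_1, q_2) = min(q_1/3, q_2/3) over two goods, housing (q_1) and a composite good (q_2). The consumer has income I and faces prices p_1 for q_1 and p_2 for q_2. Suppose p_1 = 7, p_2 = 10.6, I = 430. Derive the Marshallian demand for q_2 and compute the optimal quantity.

Here 3·7 + 3·10.6 = 52.8, giving q_2* = 24.4318.

q_2* = 24.4318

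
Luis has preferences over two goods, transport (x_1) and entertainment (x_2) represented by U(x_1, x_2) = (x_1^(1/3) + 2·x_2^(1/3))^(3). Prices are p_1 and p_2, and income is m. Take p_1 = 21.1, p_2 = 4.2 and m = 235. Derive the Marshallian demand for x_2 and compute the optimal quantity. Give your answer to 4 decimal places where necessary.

MU_x_1 ∝ x_1^(-2/3), MU_x_2 ∝ 2·x_2^(-2/3), so MRS = (1/2)·(x_2/x_1)^(2/3) = p_1/p_2.
Solve for the ratio: x_2/x_1 = [2·p_1/p_2]^(1.5).
With the ratio pinned down, the budget gives x_1* = m/(p_1 + p_2·(x_2/x_1)) and x_2* = (x_2/x_1)·x_1*.
Numerically x_2/x_1 = 31.848922, so x_1* = 235/(21.1 + 4.2·31.848922) = 1.5174 and x_2* = 31.848922·1.5174 = 48.329.

x_2* = 48.329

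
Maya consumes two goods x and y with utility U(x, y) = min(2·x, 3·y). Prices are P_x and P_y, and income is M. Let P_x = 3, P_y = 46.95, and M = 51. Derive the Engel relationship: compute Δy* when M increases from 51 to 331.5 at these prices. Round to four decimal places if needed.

Leontief preferences: the optimum is at the kink where x/3 = y/2, i.e. y = (2/3)·x.
Budget: P_x·x + P_y·(2/3)·x = M, so (3·P_x + 2·P_y)·x = 3·M.
Demand: x*(P_x,P_y,M) = 3·M/(3·P_x + 2·P_y), y* = 2·M/(3·P_x + 2·P_y).
Here 3·3 + 2·46.95 = 102.9, giving y* = 0.9913.
At M' = 331.5: y* = 6.4431. Change: 6.4431 − 0.9913 = 5.4519.

Δy* = 5.4519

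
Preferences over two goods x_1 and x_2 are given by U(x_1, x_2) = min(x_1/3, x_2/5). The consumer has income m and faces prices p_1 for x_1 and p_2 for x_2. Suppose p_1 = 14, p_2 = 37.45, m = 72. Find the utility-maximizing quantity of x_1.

x_1* = 0.9422

With perfect complements, no substitution: consume in ratio x_1:x_2 = 3:5.
Budget: p_1·x_1 + p_2·(5/3)·x_1 = m, so (3·p_1 + 5·p_2)·x_1 = 3·m.
Demand: x_1*(p_1,p_2,m) = 3·m/(3·p_1 + 5·p_2), x_2* = 5·m/(3·p_1 + 5·p_2).
Here 3·14 + 5·37.45 = 229.25, giving x_1* = 0.9422.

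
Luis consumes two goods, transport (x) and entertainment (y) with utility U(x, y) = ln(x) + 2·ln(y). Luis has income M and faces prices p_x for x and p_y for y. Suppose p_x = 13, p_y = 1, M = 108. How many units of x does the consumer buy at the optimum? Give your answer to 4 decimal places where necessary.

The MRS is (1/2)·y/x. Set MRS = p_x/p_y.
Rearranging, p_y·y = 2·p_x·x. Substituting into the budget gives p_x·x·(1 + 2) = M.
Demand: x*(p_x,p_y,M) = 1/3·M/p_x and y* = 2/3·M/p_y.
At p_x=13, p_y=1, M=108: x* = 1/3·108/13 = 2.7692.

x* = 2.7692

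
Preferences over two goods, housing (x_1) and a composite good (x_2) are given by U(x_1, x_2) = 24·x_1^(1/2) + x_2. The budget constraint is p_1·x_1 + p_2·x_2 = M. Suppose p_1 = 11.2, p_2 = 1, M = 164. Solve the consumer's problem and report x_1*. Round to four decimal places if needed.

Thus x_1* = (12·p_2/p_1)² — independent of M — with the rest of income spent on x_2.
Plugging in: x_1* = (12·1/11.2)² = 1.148.

x_1* = 1.148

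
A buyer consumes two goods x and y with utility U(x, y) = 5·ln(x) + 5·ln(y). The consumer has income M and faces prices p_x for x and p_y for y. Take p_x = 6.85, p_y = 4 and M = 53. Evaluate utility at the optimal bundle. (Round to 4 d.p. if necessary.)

The MRS is y/x. Set MRS = p_x/p_y.
Rearranging, p_y·y = p_x·x. Substituting into the budget gives p_x·x·(1 + 1) = M.
Demand: x*(p_x,p_y,M) = 0.5·M/p_x and y* = 0.5·M/p_y.
At p_x=6.85, p_y=4, M=53: x* = 0.5·53/6.85 = 3.8686, y* = 6.625.
Utility at the optimum: U(3.8686, 6.625) = 16.2187.

V = 16.2187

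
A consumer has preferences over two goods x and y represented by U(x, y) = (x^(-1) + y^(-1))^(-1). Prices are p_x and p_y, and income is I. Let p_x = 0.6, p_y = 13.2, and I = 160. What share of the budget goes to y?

share on y = 0.8243

Numerically y/x = 0.213201, so x* = 160/(0.6 + 13.2·0.213201) = 46.8624 and y* = 0.213201·46.8624 = 9.9911.
Expenditure on y: 13.2·9.9911 = 131.8825; share = 0.8243.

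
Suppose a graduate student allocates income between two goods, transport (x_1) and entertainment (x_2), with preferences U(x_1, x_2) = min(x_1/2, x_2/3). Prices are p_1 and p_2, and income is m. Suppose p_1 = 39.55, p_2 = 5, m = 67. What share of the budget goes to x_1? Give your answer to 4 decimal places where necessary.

share on x_1 = 0.8406

With perfect complements, no substitution: consume in ratio x_1:x_2 = 2:3.
Budget: p_1·x_1 + p_2·(3/2)·x_1 = m, so (2·p_1 + 3·p_2)·x_1 = 2·m.
Demand: x_1*(p_1,p_2,m) = 2·m/(2·p_1 + 3·p_2), x_2* = 3·m/(2·p_1 + 3·p_2).
Here 2·39.55 + 3·5 = 94.1, giving x_1* = 1.424 and x_2* = 2.136.
Expenditure on x_1: 39.55·1.424 = 56.3199; share = 0.8406.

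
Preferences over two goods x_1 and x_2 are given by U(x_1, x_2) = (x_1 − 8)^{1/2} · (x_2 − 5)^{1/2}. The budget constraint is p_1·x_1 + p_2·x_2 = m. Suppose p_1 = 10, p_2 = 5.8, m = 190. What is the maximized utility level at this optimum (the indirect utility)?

Discretionary income = 190 − 8·10 − 5·5.8 = 81; x_1* = 8 + 0.5·81/10 = 12.05; x_2* = 5 + 0.5·81/5.8 = 11.9828.
Utility at the optimum: U(12.05, 11.9828) = 5.3179.

V = 5.3179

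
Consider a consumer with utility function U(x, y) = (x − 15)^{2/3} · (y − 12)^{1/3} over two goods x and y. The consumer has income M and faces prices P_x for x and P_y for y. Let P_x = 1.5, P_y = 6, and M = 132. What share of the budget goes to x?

This is Cobb-Douglas in (x−15, y−12): tangency gives 2/3·P_y·(y−12) = 1/3·P_x·(x−15).
After buying the subsistence bundle (15, 12), a share 2/3 of the remaining income goes to x: x* = 15 + 2/3·(M − 15P_x − 12P_y)/P_x.
Discretionary income = 132 − 15·1.5 − 12·6 = 37.5; x* = 15 + 2/3·37.5/1.5 = 31.6667; y* = 12 + 1/3·37.5/6 = 14.0833.
Expenditure on x: 1.5·31.6667 = 47.5; share = 0.3598.

share on x = 0.3598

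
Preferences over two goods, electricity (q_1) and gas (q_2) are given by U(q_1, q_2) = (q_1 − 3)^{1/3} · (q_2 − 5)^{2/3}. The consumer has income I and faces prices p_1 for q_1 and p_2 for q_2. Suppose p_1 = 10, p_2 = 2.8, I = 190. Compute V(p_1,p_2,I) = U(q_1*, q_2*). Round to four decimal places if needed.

This is Cobb-Douglas in (q_1−3, q_2−5): tangency gives 1/3·p_2·(q_2−5) = 2/3·p_1·(q_1−3).
Substituting into the budget: q_1* = 3 + 1/3·(I − 3·p_1 − 5·p_2)/p_1, and q_2* = 5 + 2/3·(…)/p_2.
Discretionary income = 190 − 3·10 − 5·2.8 = 146; q_1* = 3 + 1/3·146/10 = 7.8667; q_2* = 5 + 2/3·146/2.8 = 39.7619.
Utility at the optimum: U(7.8667, 39.7619) = 18.0501.

V = 18.0501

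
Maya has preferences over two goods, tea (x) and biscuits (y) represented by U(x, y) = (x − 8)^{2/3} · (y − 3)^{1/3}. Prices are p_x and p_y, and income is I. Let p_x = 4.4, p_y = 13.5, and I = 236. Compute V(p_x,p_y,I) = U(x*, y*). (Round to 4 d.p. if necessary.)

MRS = 2·(y−3)/(x−8). Tangency with p_x/p_y gives y−3 = (1/2)·(p_x/p_y)·(x−8).
Substituting into the budget: x* = 8 + 2/3·(I − 8·p_x − 3·p_y)/p_x, and y* = 3 + 1/3·(…)/p_y.
Discretionary income = 236 − 8·4.4 − 3·13.5 = 160.3; x* = 8 + 2/3·160.3/4.4 = 32.2879; y* = 3 + 1/3·160.3/13.5 = 6.958.
Utility at the optimum: U(32.2879, 6.958) = 13.2664.

V = 13.2664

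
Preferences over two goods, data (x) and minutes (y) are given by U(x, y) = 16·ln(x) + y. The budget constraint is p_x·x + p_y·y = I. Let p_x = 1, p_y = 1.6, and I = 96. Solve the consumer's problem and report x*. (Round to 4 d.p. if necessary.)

x* = 25.6

Set MRS = p_x/p_y: (16/x)/1 = p_x/p_y.
So x*(p_x,p_y) = 16·p_y/p_x, independent of income; and y* = (I − 16·p_y)/p_y.
At the given prices: x* = 16·1.6/1 = 25.6.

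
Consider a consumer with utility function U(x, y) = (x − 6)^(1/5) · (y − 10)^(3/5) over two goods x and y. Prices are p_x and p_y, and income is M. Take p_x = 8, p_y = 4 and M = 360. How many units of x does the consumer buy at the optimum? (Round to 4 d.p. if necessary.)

x* = 14.5

This is Cobb-Douglas in (x−6, y−10): tangency gives 0.2·p_y·(y−10) = 0.6·p_x·(x−6).
After buying the subsistence bundle (6, 10), a share 0.25 of the remaining income goes to x: x* = 6 + 0.25·(M − 6p_x − 10p_y)/p_x.
Discretionary income = 360 − 6·8 − 10·4 = 272; x* = 6 + 0.25·272/8 = 14.5.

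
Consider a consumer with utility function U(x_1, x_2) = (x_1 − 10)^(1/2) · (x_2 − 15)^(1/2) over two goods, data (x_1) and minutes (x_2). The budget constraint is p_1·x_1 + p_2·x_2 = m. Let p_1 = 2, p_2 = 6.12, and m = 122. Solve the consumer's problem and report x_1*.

x_1* = 12.55

Let x_1' = x_1−10, x_2' = x_2−15. MRS = x_2'/x_1' = p_1/p_2.
Substituting into the budget: x_1* = 10 + 0.5·(m − 10·p_1 − 15·p_2)/p_1, and x_2* = 15 + 0.5·(…)/p_2.
Discretionary income = 122 − 10·2 − 15·6.12 = 10.2; x_1* = 10 + 0.5·10.2/2 = 12.55.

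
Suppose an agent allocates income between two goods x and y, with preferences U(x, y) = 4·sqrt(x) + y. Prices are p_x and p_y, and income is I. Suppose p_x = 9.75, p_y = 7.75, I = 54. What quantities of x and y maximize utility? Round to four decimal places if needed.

MU_x = 2/√x, MU_y = 1. Tangency: 2/√x = p_x/p_y.
Thus x* = (2·p_y/p_x)² — independent of I — with the rest of income spent on y.
Plugging in: x* = (2·7.75/9.75)² = 2.5273, y* = 3.7883.

x* = 2.5273, y* = 3.7883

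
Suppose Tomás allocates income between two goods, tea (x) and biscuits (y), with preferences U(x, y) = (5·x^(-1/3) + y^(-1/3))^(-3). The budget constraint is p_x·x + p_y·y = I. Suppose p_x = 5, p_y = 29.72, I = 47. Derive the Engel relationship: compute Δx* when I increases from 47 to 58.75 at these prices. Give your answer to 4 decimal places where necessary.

MU_x ∝ 5·x^(-4/3), MU_y ∝ y^(-4/3), so MRS = 5·(y/x)^(4/3) = p_x/p_y.
Solve for the ratio: y/x = [(1/5)·p_x/p_y]^(0.75).
With the ratio pinned down, the budget gives x* = I/(p_x + p_y·(y/x)) and y* = (y/x)·x*.
Numerically y/x = 0.078562, so x* = 47/(5 + 29.72·0.078562) = 6.4078.
At I' = 58.75: x* = 8.0097. Change: 8.0097 − 6.4078 = 1.6019.

Δx* = 1.6019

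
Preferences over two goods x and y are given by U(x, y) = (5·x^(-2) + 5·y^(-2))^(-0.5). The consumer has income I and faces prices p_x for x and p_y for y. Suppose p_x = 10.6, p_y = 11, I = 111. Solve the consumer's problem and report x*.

x* = 5.1712

MRS = MU_x/MU_y = (y/x)^(3). Set equal to p_x/p_y.
Solve for the ratio: y/x = [p_x/p_y]^(1/3).
With the ratio pinned down, the budget gives x* = I/(p_x + p_y·(y/x)) and y* = (y/x)·x*.
Numerically y/x = 0.987729, so x* = 111/(10.6 + 11·0.987729) = 5.1712.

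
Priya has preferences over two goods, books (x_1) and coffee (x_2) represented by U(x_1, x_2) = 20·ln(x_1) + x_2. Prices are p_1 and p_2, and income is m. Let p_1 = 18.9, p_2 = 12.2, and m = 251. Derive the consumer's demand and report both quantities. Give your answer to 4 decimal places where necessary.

x_1* = 12.9101, x_2* = 0.5738

MU_x_1 = 20/x_1, MU_x_2 = 1. Tangency: 20/x_1 = p_1/p_2.
So x_1*(p_1,p_2) = 20·p_2/p_1, independent of income; and x_2* = (m − 20·p_2)/p_2.
At the given prices: x_1* = 20·12.2/18.9 = 12.9101, and x_2* = 0.5738.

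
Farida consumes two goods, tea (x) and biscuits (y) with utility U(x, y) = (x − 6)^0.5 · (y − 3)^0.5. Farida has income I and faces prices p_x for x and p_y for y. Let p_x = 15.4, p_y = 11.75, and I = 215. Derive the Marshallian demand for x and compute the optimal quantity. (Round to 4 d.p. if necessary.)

Let x' = x−6, y' = y−3. MRS = y'/x' = p_x/p_y.
After buying the subsistence bundle (6, 3), a share 0.5 of the remaining income goes to x: x* = 6 + 0.5·(I − 6p_x − 3p_y)/p_x.
Discretionary income = 215 − 6·15.4 − 3·11.75 = 87.35; x* = 6 + 0.5·87.35/15.4 = 8.836.

x* = 8.836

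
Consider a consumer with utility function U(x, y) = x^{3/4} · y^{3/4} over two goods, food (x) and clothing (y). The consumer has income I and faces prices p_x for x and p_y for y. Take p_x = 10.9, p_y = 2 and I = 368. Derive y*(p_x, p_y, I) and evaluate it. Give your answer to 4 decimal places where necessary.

y* = 92

Demand: x*(p_x,p_y,I) = 0.5·I/p_x and y* = 0.5·I/p_y.
At p_x=10.9, p_y=2, I=368: y* = 0.5·368/2 = 92.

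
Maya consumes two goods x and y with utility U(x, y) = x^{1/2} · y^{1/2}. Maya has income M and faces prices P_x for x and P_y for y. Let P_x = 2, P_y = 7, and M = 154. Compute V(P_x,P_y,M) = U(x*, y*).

V = 20.5791

MU_x/MU_y = (0.5·y)/(0.5·x); tangency sets this equal to P_x/P_y.
Rearranging, P_y·y = P_x·x. Substituting into the budget gives P_x·x·(1 + 1) = M.
Demand: x*(P_x,P_y,M) = 0.5·M/P_x and y* = 0.5·M/P_y.
At P_x=2, P_y=7, M=154: x* = 0.5·154/2 = 38.5, y* = 11.
Utility at the optimum: U(38.5, 11) = 20.5791.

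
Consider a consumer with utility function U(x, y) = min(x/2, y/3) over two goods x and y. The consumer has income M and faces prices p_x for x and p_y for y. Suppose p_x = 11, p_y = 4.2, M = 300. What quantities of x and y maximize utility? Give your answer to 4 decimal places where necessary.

With perfect complements, no substitution: consume in ratio x:y = 2:3.
Budget: p_x·x + p_y·(3/2)·x = M, so (2·p_x + 3·p_y)·x = 2·M.
Demand: x*(p_x,p_y,M) = 2·M/(2·p_x + 3·p_y), y* = 3·M/(2·p_x + 3·p_y).
Here 2·11 + 3·4.2 = 34.6, giving x* = 17.341 and y* = 26.0116.

x* = 17.341, y* = 26.0116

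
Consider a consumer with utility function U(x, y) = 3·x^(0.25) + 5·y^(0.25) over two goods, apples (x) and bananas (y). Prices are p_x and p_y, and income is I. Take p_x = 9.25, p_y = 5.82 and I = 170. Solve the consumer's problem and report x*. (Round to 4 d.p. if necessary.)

From the CES first-order condition, (3/5)·(y/x)^(0.75) = p_x/p_y.
Hence y/x = ((5/3)·p_x/p_y)^(1/(0.75)), i.e. raised to the 4/3 power.
With the ratio pinned down, the budget gives x* = I/(p_x + p_y·(y/x)) and y* = (y/x)·x*.
Numerically y/x = 3.665135, so x* = 170/(9.25 + 5.82·3.665135) = 5.559.

x* = 5.559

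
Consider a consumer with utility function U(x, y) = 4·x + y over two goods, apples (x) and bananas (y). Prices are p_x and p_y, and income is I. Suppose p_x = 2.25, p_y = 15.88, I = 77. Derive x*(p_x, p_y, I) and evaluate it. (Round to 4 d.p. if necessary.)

Linear utility — the consumer picks whichever good has higher MU/price: 4/2.25 = 1.7778 vs 1/15.88 = 0.063.
x gives more utility per dollar, so spend all income on x: x* = I/p_x, y* = 0.
Numerically: x* = 34.2222, y* = 0.

x* = 34.2222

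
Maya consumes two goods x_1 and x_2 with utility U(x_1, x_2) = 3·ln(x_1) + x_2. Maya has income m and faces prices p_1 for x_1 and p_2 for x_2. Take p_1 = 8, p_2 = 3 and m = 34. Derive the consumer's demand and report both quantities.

x_1* = 1.125, x_2* = 8.3333

Set MRS = p_1/p_2: (3/x_1)/1 = p_1/p_2.
So x_1*(p_1,p_2) = 3·p_2/p_1, independent of income; and x_2* = (m − 3·p_2)/p_2.
At the given prices: x_1* = 3·3/8 = 1.125, and x_2* = 8.3333.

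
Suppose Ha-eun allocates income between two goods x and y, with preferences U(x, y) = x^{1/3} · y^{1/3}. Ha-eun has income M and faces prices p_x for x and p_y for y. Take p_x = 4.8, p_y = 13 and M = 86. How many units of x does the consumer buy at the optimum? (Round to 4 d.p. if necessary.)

The MRS is y/x. Set MRS = p_x/p_y.
Rearranging, p_y·y = p_x·x. Substituting into the budget gives p_x·x·(1 + 1) = M.
Demand: x*(p_x,p_y,M) = 0.5·M/p_x and y* = 0.5·M/p_y.
At p_x=4.8, p_y=13, M=86: x* = 0.5·86/4.8 = 8.9583.

x* = 8.9583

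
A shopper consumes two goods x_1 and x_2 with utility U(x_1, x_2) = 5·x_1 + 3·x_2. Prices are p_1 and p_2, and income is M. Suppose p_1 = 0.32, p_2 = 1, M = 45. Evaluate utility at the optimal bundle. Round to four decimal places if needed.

V = 703.125

Numerically: x_1* = 140.625, x_2* = 0.
Utility at the optimum: U(140.625, 0) = 703.125.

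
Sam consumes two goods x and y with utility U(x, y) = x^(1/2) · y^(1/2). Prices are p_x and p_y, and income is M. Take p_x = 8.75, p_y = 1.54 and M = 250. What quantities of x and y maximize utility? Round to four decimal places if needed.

Tangency: MRS = y/x = p_x/p_y.
So 0.5·p_y·y = 0.5·p_x·x; combined with the budget, a share 0.5 of income goes to x.
Demand: x*(p_x,p_y,M) = 0.5·M/p_x and y* = 0.5·M/p_y.
At p_x=8.75, p_y=1.54, M=250: x* = 0.5·250/8.75 = 14.2857, y* = 81.1688.

x* = 14.2857, y* = 81.1688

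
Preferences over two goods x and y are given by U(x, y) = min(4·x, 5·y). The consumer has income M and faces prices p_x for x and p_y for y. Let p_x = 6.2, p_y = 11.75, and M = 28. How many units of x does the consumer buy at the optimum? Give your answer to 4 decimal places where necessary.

Leontief preferences: the optimum is at the kink where x/5 = y/4, i.e. y = (4/5)·x.
Budget: p_x·x + p_y·(4/5)·x = M, so (5·p_x + 4·p_y)·x = 5·M.
Demand: x*(p_x,p_y,M) = 5·M/(5·p_x + 4·p_y), y* = 4·M/(5·p_x + 4·p_y).
Here 5·6.2 + 4·11.75 = 78, giving x* = 1.7949.

x* = 1.7949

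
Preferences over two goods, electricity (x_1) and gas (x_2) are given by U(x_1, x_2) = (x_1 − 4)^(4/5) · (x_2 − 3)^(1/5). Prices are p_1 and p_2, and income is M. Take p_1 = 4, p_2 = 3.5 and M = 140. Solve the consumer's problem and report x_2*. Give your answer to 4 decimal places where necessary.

x_2* = 9.4857

After buying the subsistence bundle (4, 3), a share 0.8 of the remaining income goes to x_1: x_1* = 4 + 0.8·(M − 4p_1 − 3p_2)/p_1.
Discretionary income = 140 − 4·4 − 3·3.5 = 113.5; x_2* = 3 + 0.2·113.5/3.5 = 9.4857.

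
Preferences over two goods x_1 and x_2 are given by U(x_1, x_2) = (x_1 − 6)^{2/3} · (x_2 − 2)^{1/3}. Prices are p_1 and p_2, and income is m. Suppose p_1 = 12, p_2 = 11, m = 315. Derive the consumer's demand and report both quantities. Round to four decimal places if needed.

This is Cobb-Douglas in (x_1−6, x_2−2): tangency gives 2/3·p_2·(x_2−2) = 1/3·p_1·(x_1−6).
Substituting into the budget: x_1* = 6 + 2/3·(m − 6·p_1 − 2·p_2)/p_1, and x_2* = 2 + 1/3·(…)/p_2.
Discretionary income = 315 − 6·12 − 2·11 = 221; x_1* = 6 + 2/3·221/12 = 18.2778; x_2* = 2 + 1/3·221/11 = 8.697.

x_1* = 18.2778, x_2* = 8.697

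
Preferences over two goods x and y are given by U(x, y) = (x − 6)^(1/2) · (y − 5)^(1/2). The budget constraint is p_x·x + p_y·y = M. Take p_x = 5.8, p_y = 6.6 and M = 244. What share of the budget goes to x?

share on x = 0.5037

This is Cobb-Douglas in (x−6, y−5): tangency gives 0.5·p_y·(y−5) = 0.5·p_x·(x−6).
Substituting into the budget: x* = 6 + 0.5·(M − 6·p_x − 5·p_y)/p_x, and y* = 5 + 0.5·(…)/p_y.
Discretionary income = 244 − 6·5.8 − 5·6.6 = 176.2; x* = 6 + 0.5·176.2/5.8 = 21.1897; y* = 5 + 0.5·176.2/6.6 = 18.3485.
Expenditure on x: 5.8·21.1897 = 122.9; share = 0.5037.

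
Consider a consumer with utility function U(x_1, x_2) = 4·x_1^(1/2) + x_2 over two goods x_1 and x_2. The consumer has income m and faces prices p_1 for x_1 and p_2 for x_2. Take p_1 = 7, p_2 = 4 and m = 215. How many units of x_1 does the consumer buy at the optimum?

MU_x_1 = 2/√x_1, MU_x_2 = 1. Tangency: 2/√x_1 = p_1/p_2.
Thus x_1* = (2·p_2/p_1)² — independent of m — with the rest of income spent on x_2.
Plugging in: x_1* = (2·4/7)² = 1.3061.

x_1* = 1.3061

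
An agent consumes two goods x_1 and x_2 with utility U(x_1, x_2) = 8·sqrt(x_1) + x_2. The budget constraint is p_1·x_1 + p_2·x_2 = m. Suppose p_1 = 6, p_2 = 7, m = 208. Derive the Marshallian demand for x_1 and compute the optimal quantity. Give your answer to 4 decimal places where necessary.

Set MRS = p_1/p_2: 4·x_1^(−1/2) = p_1/p_2.
Solve: √x_1 = 4·p_2/p_1, so x_1*(p_1,p_2) = (4·p_2/p_1)², and x_2* = (m − p_1·x_1*)/p_2.
Plugging in: x_1* = (4·7/6)² = 21.7778.

x_1* = 21.7778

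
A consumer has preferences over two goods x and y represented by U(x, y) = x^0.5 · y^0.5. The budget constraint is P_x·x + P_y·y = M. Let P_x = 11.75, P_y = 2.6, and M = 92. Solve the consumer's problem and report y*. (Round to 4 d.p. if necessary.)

y* = 17.6923

Demand: x*(P_x,P_y,M) = 0.5·M/P_x and y* = 0.5·M/P_y.
At P_x=11.75, P_y=2.6, M=92: y* = 0.5·92/2.6 = 17.6923.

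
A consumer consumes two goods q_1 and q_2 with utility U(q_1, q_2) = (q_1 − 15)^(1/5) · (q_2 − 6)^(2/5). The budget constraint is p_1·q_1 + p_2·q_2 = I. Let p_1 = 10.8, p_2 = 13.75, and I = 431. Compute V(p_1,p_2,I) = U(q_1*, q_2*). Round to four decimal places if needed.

V = 3.4241

This is Cobb-Douglas in (q_1−15, q_2−6): tangency gives 0.2·p_2·(q_2−6) = 0.4·p_1·(q_1−15).
After buying the subsistence bundle (15, 6), a share 1/3 of the remaining income goes to q_1: q_1* = 15 + 1/3·(I − 15p_1 − 6p_2)/p_1.
Discretionary income = 431 − 15·10.8 − 6·13.75 = 186.5; q_1* = 15 + 1/3·186.5/10.8 = 20.7562; q_2* = 6 + 2/3·186.5/13.75 = 15.0424.
Utility at the optimum: U(20.7562, 15.0424) = 3.4241.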